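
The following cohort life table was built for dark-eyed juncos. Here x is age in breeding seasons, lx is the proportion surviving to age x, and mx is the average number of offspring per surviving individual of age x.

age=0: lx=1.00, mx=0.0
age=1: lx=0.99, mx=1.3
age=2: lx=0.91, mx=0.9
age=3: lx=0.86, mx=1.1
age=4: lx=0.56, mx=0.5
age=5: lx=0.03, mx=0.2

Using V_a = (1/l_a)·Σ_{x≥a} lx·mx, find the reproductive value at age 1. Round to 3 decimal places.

3.372

lx·mx for x ≥ 1: 1.287, 0.819, 0.946, 0.28, 0.006 → sum = 3.338
V_1 = 3.338 / l_1 = 3.338 / 0.99 = 3.371717… → 3.372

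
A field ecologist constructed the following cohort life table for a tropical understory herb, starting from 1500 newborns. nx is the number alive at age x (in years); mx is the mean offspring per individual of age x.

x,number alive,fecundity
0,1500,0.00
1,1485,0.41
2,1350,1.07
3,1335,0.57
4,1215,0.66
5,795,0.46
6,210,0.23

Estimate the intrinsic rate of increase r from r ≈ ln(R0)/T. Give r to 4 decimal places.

0.3586

lx = nx/n0 = nx/1500: 1, 0.99, 0.9, 0.89, 0.81, 0.53, 0.14
R0 = Σ lx·mx = 0 + 0.4059 + 0.963 + 0.5073 + 0.5346 + 0.2438 + 0.0322 = 2.6868
Σ x·lx·mx = 7.4044; T = 7.4044/2.6868 = 2.75584…
r ≈ ln(R0)/T = ln(2.6868)/2.75584… = 0.358638… → 0.3586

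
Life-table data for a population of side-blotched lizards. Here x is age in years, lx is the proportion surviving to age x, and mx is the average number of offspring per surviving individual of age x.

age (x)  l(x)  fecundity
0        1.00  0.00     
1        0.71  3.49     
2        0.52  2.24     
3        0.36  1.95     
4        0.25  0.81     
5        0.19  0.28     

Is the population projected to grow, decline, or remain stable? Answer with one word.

R0 = Σ lx·mx = 0 + 2.4779 + 1.1648 + 0.702 + 0.2025 + 0.0532 = 4.6004
R0 > 1, so the population is growing.

growing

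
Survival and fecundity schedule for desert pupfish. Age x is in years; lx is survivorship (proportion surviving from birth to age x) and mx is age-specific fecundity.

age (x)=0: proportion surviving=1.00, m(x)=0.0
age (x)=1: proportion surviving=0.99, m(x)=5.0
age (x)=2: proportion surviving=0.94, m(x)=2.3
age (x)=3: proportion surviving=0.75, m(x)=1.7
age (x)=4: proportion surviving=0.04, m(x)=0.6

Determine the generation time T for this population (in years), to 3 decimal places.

1.569

lx·mx: 0, 4.95, 2.162, 1.275, 0.024 → R0 = 8.411
x·lx·mx: 0, 4.95, 4.324, 3.825, 0.096 → Σ = 13.195
T = 13.195 / 8.411 = 1.568779… → 1.569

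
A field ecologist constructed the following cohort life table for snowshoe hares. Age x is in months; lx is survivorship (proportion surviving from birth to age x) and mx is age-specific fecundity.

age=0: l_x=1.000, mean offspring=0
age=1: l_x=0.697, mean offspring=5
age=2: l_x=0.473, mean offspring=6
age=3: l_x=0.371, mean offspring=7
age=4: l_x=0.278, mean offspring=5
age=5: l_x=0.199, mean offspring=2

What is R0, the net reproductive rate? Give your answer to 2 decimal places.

lx·mx by age: 0, 3.485, 2.838, 2.597, 1.39, 0.398
R0 = Σ lx·mx = 10.708 → 10.71

10.71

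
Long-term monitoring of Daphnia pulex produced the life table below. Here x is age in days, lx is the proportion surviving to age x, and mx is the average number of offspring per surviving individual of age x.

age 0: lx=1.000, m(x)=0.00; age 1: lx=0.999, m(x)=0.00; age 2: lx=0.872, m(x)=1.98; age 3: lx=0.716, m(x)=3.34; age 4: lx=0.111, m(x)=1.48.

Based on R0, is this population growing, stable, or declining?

growing

R0 = Σ lx·mx = 0 + 0 + 1.72656 + 2.39144 + 0.16428 = 4.28228
R0 > 1, so the population is growing.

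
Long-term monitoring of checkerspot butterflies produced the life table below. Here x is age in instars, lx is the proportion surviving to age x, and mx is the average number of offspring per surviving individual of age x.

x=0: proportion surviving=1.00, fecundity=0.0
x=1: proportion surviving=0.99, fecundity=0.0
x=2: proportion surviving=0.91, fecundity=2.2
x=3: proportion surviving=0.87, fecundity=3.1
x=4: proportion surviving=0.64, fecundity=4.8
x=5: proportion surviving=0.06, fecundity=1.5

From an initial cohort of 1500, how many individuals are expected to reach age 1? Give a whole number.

Expected survivors = N0 · l_1 = 1500 × 0.99 = 1485 → 1485

1485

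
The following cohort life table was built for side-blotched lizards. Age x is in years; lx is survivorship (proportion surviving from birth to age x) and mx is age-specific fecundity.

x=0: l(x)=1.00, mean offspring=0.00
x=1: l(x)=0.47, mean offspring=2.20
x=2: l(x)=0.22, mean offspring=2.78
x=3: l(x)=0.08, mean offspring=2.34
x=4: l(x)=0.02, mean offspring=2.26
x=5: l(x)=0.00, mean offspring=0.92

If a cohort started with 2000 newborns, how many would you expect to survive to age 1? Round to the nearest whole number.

Expected survivors = N0 · l_1 = 2000 × 0.47 = 940 → 940

940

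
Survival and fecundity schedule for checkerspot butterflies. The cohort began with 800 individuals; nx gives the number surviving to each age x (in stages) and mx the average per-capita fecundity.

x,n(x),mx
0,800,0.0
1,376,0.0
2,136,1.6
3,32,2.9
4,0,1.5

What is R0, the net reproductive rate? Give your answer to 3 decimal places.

lx = nx/n0 = nx/800: 1, 0.47, 0.17, 0.04, 0
lx·mx by age: 0, 0, 0.272, 0.116, 0
R0 = Σ lx·mx = 0.388 → 0.388

0.388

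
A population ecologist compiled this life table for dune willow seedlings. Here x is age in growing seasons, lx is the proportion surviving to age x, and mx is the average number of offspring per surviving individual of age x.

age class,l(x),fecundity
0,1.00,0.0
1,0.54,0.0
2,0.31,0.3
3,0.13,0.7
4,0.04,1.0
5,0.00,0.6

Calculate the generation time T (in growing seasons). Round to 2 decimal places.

lx·mx: 0, 0, 0.093, 0.091, 0.04, 0 → R0 = 0.224
x·lx·mx: 0, 0, 0.186, 0.273, 0.16, 0 → Σ = 0.619
T = 0.619 / 0.224 = 2.763393… → 2.76

2.76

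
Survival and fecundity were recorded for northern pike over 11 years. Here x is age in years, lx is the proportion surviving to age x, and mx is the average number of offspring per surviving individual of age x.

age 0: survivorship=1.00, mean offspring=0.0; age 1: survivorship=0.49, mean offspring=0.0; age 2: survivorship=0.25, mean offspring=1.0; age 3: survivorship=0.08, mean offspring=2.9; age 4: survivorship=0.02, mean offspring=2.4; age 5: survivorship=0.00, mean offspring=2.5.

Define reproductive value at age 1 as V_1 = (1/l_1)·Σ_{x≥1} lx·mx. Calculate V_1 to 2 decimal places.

lx·mx for x ≥ 1: 0, 0.25, 0.232, 0.048, 0 → sum = 0.53
V_1 = 0.53 / l_1 = 0.53 / 0.49 = 1.081633… → 1.08

1.08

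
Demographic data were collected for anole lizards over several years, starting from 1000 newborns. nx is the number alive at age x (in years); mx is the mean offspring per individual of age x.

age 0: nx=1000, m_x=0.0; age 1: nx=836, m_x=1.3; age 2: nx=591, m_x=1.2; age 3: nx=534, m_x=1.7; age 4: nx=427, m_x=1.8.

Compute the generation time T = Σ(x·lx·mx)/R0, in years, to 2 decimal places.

2.39

lx = nx/n0 = nx/1000: 1, 0.836, 0.591, 0.534, 0.427
lx·mx: 0, 1.0868, 0.7092, 0.9078, 0.7686 → R0 = 3.4724
x·lx·mx: 0, 1.0868, 1.4184, 2.7234, 3.0744 → Σ = 8.303
T = 8.303 / 3.4724 = 2.391142… → 2.39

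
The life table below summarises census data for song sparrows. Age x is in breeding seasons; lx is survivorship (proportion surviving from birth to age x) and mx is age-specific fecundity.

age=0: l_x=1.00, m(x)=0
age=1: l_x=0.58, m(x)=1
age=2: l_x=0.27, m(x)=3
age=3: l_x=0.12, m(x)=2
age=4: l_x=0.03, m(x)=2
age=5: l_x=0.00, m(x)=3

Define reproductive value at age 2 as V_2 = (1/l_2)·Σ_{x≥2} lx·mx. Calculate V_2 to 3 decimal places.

4.111

lx·mx for x ≥ 2: 0.81, 0.24, 0.06, 0 → sum = 1.11
V_2 = 1.11 / l_2 = 1.11 / 0.27 = 4.111111… → 4.111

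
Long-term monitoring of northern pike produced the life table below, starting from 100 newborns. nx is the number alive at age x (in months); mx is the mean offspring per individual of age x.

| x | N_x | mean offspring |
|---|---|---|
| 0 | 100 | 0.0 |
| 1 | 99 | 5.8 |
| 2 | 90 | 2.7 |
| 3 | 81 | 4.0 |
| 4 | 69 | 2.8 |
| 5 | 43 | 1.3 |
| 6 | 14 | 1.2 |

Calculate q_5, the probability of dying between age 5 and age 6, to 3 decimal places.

lx = nx/n0 = nx/100: 1, 0.99, 0.9, 0.81, 0.69, 0.43, 0.14
q_5 = (l_5 − l_6) / l_5 = (0.43 − 0.14) / 0.43
     = 0.29 / 0.43 = 0.674419… → 0.674

0.674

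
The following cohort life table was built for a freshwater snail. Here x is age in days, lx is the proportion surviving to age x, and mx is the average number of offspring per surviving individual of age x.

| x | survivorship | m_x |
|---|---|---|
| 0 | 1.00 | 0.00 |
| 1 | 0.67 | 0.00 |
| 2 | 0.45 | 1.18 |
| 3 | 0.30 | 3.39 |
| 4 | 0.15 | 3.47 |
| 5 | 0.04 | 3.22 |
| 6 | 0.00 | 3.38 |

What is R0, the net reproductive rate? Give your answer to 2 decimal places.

lx·mx by age: 0, 0, 0.531, 1.017, 0.5205, 0.1288, 0
R0 = Σ lx·mx = 2.1973 → 2.20

2.20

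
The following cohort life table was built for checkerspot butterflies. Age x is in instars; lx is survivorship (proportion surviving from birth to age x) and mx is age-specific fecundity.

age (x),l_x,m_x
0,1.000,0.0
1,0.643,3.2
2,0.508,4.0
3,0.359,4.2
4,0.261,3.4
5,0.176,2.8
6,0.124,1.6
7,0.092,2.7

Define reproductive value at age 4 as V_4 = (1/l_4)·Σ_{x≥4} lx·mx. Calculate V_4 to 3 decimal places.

7.000

lx·mx for x ≥ 4: 0.8874, 0.4928, 0.1984, 0.2484 → sum = 1.827
V_4 = 1.827 / l_4 = 1.827 / 0.261 = 7 → 7.000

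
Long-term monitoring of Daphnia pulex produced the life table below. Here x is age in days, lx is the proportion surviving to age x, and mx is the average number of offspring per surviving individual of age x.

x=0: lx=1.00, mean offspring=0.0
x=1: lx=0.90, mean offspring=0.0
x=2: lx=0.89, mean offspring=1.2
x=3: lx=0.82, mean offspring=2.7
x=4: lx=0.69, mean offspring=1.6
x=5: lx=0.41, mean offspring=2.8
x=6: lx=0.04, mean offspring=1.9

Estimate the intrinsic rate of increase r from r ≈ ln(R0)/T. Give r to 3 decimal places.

0.499

R0 = Σ lx·mx = 0 + 0 + 1.068 + 2.214 + 1.104 + 1.148 + 0.076 = 5.61
Σ x·lx·mx = 19.39; T = 19.39/5.61 = 3.45633…
r ≈ ln(R0)/T = ln(5.61)/3.45633… = 0.49895… → 0.499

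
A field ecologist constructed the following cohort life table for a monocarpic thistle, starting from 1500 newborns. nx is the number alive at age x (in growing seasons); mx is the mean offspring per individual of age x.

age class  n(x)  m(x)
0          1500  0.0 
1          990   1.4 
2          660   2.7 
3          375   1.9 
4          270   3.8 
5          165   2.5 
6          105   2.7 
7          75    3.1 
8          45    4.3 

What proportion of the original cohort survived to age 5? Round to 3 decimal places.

l_5 = n_5/n_0 = 165/1500 = 0.11 → 0.110

0.110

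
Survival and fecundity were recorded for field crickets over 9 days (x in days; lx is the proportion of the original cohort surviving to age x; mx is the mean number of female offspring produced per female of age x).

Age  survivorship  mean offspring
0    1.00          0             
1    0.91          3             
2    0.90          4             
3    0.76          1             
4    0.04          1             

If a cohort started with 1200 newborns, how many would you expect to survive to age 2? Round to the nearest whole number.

Expected survivors = N0 · l_2 = 1200 × 0.90 = 1080 → 1080

1080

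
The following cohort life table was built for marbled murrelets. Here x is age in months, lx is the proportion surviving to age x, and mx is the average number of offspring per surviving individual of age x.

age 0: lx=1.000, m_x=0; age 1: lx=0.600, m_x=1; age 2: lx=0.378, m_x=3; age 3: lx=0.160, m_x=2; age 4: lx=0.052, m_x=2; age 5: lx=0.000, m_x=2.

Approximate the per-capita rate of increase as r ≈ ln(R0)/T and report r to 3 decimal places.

R0 = Σ lx·mx = 0 + 0.6 + 1.134 + 0.32 + 0.104 + 0 = 2.158
Σ x·lx·mx = 4.244; T = 4.244/2.158 = 1.96664…
r ≈ ln(R0)/T = ln(2.158)/1.96664… = 0.39112… → 0.391

0.391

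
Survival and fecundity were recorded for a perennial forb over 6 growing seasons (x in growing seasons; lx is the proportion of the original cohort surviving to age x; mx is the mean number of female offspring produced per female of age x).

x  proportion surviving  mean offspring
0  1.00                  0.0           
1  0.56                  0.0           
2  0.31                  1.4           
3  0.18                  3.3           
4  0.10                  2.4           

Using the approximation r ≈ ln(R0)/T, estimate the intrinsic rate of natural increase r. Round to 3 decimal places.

R0 = Σ lx·mx = 0 + 0 + 0.434 + 0.594 + 0.24 = 1.268
Σ x·lx·mx = 3.61; T = 3.61/1.268 = 2.847…
r ≈ ln(R0)/T = ln(1.268)/2.847… = 0.0834… → 0.083

0.083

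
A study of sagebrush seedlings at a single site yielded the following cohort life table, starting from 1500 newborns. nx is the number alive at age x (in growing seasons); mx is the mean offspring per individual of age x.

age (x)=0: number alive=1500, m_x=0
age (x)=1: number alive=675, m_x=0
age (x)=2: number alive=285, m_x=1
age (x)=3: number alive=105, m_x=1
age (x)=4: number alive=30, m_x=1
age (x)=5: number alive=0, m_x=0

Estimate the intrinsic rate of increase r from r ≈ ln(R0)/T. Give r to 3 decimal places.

lx = nx/n0 = nx/1500: 1, 0.45, 0.19, 0.07, 0.02, 0
R0 = Σ lx·mx = 0 + 0 + 0.19 + 0.07 + 0.02 + 0 = 0.28
Σ x·lx·mx = 0.67; T = 0.67/0.28 = 2.39286…
r ≈ ln(R0)/T = ln(0.28)/2.39286… = -0.53199… → -0.532

-0.532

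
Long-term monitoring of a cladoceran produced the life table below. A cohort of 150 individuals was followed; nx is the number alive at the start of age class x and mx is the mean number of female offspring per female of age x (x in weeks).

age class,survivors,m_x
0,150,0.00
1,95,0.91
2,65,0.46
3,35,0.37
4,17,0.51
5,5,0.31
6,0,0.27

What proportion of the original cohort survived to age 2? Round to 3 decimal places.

l_2 = n_2/n_0 = 65/150 = 0.433333… → 0.433

0.433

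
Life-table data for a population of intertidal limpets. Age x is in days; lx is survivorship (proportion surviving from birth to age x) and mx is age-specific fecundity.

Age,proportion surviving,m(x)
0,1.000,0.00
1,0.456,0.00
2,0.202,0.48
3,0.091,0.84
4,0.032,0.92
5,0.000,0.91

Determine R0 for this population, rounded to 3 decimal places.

0.203

lx·mx by age: 0, 0, 0.09696, 0.07644, 0.02944, 0
R0 = Σ lx·mx = 0.20284 → 0.203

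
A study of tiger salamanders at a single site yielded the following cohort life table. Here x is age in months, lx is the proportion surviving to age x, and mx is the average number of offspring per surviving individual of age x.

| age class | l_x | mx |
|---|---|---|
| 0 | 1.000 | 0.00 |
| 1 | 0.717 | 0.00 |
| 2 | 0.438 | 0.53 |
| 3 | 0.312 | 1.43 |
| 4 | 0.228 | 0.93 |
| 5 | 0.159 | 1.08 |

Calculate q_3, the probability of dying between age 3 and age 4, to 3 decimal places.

0.269

q_3 = (l_3 − l_4) / l_3 = (0.312 − 0.228) / 0.312
     = 0.084 / 0.312 = 0.269231… → 0.269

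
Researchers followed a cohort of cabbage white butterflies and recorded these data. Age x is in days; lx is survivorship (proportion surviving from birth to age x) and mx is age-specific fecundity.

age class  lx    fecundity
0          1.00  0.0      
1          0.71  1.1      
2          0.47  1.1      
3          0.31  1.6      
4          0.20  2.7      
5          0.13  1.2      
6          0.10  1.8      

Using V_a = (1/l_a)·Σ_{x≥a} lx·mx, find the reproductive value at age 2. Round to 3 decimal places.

lx·mx for x ≥ 2: 0.517, 0.496, 0.54, 0.156, 0.18 → sum = 1.889
V_2 = 1.889 / l_2 = 1.889 / 0.47 = 4.019149… → 4.019

4.019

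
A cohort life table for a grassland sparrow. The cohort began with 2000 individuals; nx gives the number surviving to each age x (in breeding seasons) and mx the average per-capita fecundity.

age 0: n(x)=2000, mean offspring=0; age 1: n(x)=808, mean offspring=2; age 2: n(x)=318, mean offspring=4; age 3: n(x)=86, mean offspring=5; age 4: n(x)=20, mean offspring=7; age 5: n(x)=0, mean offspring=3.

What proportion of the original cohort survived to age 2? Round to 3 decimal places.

l_2 = n_2/n_0 = 318/2000 = 0.159 → 0.159

0.159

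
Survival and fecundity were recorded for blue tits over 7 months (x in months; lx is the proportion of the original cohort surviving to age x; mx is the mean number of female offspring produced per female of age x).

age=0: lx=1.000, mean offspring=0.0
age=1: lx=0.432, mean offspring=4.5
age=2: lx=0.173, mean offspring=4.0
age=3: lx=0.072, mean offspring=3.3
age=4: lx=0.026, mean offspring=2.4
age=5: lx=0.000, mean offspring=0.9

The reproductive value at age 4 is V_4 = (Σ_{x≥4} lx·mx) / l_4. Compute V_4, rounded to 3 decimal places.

lx·mx for x ≥ 4: 0.0624, 0 → sum = 0.0624
V_4 = 0.0624 / l_4 = 0.0624 / 0.026 = 2.4 → 2.400

2.400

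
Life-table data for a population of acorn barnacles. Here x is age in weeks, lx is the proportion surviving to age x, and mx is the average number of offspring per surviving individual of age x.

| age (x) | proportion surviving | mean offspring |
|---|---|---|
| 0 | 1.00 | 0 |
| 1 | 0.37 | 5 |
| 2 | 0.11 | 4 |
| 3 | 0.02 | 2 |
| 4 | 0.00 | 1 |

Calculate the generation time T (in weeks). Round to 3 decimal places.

1.223

lx·mx: 0, 1.85, 0.44, 0.04, 0 → R0 = 2.33
x·lx·mx: 0, 1.85, 0.88, 0.12, 0 → Σ = 2.85
T = 2.85 / 2.33 = 1.223176… → 1.223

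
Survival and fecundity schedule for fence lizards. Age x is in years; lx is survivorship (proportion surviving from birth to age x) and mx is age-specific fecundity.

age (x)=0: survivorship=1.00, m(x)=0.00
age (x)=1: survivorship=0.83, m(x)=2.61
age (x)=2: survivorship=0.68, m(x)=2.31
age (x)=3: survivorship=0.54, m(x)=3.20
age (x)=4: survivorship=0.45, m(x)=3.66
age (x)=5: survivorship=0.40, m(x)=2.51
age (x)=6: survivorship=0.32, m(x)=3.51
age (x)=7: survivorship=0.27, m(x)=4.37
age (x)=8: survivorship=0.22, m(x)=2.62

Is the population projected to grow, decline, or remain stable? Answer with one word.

growing

R0 = Σ lx·mx = 0 + 2.1663 + 1.5708 + 1.728 + 1.647 + 1.004 + 1.1232 + 1.1799 + 0.5764 = 10.9956
R0 > 1, so the population is growing.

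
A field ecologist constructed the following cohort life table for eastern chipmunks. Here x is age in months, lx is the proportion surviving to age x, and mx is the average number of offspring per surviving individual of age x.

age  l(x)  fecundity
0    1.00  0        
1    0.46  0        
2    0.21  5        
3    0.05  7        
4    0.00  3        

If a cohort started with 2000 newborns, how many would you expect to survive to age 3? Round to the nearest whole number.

100

Expected survivors = N0 · l_3 = 2000 × 0.05 = 100 → 100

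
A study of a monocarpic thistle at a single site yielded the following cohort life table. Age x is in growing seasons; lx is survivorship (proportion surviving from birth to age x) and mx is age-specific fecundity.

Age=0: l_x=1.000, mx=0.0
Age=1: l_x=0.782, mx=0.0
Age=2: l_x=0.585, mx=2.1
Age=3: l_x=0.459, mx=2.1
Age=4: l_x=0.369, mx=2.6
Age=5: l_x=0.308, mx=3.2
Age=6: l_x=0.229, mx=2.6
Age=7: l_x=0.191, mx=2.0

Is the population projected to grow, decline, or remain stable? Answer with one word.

growing

R0 = Σ lx·mx = 0 + 0 + 1.2285 + 0.9639 + 0.9594 + 0.9856 + 0.5954 + 0.382 = 5.1148
R0 > 1, so the population is growing.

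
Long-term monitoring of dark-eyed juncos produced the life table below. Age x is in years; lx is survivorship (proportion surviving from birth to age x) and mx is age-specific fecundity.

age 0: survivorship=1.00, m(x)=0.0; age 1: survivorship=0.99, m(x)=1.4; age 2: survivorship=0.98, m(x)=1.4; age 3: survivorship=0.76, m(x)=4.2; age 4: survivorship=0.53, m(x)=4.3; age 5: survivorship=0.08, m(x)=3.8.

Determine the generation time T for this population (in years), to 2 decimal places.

2.85

lx·mx: 0, 1.386, 1.372, 3.192, 2.279, 0.304 → R0 = 8.533
x·lx·mx: 0, 1.386, 2.744, 9.576, 9.116, 1.52 → Σ = 24.342
T = 24.342 / 8.533 = 2.85269… → 2.85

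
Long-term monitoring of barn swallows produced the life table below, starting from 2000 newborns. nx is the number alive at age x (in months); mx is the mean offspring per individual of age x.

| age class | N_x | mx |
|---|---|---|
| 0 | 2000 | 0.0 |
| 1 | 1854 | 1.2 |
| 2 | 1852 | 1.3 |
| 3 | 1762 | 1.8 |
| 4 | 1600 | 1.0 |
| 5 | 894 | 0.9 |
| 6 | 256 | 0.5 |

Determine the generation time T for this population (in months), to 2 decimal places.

lx = nx/n0 = nx/2000: 1, 0.927, 0.926, 0.881, 0.8, 0.447, 0.128
lx·mx: 0, 1.1124, 1.2038, 1.5858, 0.8, 0.4023, 0.064 → R0 = 5.1683
x·lx·mx: 0, 1.1124, 2.4076, 4.7574, 3.2, 2.0115, 0.384 → Σ = 13.8729
T = 13.8729 / 5.1683 = 2.684229… → 2.68

2.68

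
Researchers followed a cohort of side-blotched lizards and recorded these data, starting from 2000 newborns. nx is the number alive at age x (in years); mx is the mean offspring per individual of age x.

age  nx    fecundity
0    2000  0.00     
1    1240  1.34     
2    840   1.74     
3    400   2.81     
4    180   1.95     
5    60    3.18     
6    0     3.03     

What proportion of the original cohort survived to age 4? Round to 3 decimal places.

l_4 = n_4/n_0 = 180/2000 = 0.09 → 0.090

0.090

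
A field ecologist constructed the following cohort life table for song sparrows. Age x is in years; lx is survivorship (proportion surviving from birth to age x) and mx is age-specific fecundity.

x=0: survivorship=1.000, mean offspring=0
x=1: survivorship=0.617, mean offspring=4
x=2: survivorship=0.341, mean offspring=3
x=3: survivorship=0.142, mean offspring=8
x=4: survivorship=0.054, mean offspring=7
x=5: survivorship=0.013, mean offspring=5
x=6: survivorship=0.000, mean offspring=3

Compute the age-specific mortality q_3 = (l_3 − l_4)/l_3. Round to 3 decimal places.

q_3 = (l_3 − l_4) / l_3 = (0.142 − 0.054) / 0.142
     = 0.088 / 0.142 = 0.619718… → 0.620

0.620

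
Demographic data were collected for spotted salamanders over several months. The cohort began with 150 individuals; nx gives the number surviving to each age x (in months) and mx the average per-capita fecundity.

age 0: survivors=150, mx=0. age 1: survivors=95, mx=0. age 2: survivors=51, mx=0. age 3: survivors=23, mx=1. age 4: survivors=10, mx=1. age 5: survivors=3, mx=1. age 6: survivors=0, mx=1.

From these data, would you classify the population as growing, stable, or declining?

declining

lx = nx/n0 = nx/150: 1, 0.63333…, 0.34, 0.15333…, 0.06667…, 0.02, 0
R0 = Σ lx·mx = 0 + 0 + 0 + 0.153333… + 0.066667… + 0.02 + 0 = 0.24…
R0 < 1, so the population is declining.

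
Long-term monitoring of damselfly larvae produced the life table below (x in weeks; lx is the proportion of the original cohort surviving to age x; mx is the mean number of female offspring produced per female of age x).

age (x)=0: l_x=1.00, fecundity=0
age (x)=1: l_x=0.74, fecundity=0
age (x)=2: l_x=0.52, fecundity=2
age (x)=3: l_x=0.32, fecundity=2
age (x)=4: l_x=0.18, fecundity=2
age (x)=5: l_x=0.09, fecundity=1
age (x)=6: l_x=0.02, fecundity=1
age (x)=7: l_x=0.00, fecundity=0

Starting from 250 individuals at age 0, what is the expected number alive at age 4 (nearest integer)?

45

Expected survivors = N0 · l_4 = 250 × 0.18 = 45 → 45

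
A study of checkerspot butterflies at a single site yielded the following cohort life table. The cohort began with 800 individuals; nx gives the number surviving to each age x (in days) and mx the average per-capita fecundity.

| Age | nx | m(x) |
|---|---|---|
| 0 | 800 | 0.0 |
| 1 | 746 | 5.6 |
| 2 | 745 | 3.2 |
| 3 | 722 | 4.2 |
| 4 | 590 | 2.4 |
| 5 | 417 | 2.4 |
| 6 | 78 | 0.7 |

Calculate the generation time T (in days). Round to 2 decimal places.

lx = nx/n0 = nx/800: 1, 0.9325, 0.93125, 0.9025, 0.7375, 0.52125, 0.0975
lx·mx: 0, 5.222, 2.98, 3.7905, 1.77, 1.251, 0.06825 → R0 = 15.08175
x·lx·mx: 0, 5.222, 5.96, 11.3715, 7.08, 6.255, 0.4095 → Σ = 36.298
T = 36.298 / 15.08175 = 2.40675… → 2.41

2.41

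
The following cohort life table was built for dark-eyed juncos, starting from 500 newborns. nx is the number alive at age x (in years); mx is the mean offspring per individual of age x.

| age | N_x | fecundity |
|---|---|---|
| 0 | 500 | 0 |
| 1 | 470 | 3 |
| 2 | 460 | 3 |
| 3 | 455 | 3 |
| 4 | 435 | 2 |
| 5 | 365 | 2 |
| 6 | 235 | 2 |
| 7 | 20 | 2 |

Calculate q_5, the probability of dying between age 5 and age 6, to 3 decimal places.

0.356

lx = nx/n0 = nx/500: 1, 0.94, 0.92, 0.91, 0.87, 0.73, 0.47, 0.04
q_5 = (l_5 − l_6) / l_5 = (0.73 − 0.47) / 0.73
     = 0.26 / 0.73 = 0.356164… → 0.356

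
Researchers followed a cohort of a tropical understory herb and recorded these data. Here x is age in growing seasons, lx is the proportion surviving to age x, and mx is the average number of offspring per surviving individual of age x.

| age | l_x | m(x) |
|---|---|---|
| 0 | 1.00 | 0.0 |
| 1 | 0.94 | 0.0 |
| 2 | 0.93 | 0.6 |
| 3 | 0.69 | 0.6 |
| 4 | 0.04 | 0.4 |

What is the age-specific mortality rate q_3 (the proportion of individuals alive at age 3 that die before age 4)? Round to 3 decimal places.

q_3 = (l_3 − l_4) / l_3 = (0.69 − 0.04) / 0.69
     = 0.65 / 0.69 = 0.942029… → 0.942

0.942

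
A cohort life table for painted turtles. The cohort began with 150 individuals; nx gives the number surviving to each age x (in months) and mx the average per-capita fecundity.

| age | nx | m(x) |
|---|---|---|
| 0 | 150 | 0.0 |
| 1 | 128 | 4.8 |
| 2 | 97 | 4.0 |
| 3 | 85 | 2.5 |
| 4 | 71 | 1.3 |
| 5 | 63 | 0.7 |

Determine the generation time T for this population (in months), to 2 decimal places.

lx = nx/n0 = nx/150: 1, 0.85333…, 0.64667…, 0.56667…, 0.47333…, 0.42
lx·mx: 0, 4.096…, 2.586667…, 1.416667…, 0.615333…, 0.294 → R0 = 9.008667…
x·lx·mx: 0, 4.096…, 5.173333…, 4.25…, 2.461333…, 1.47 → Σ = 17.450667…
T = 17.450667… / 9.008667… = 1.937098… → 1.94

1.94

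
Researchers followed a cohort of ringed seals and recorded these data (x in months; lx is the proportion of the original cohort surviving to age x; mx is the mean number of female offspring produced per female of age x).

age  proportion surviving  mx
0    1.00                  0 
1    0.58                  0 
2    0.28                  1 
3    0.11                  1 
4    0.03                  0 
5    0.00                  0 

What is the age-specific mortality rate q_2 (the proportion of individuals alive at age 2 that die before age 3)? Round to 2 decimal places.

q_2 = (l_2 − l_3) / l_2 = (0.28 − 0.11) / 0.28
     = 0.17 / 0.28 = 0.607143… → 0.61

0.61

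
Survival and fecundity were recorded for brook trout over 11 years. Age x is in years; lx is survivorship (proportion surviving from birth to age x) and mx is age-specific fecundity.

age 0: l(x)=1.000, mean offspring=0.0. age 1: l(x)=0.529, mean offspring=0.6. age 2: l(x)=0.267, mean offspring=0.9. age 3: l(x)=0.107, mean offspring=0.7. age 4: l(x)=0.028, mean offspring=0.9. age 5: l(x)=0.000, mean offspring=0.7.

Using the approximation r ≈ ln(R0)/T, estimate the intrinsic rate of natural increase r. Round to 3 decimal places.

R0 = Σ lx·mx = 0 + 0.3174 + 0.2403 + 0.0749 + 0.0252 + 0 = 0.6578
Σ x·lx·mx = 1.1235; T = 1.1235/0.6578 = 1.70797…
r ≈ ln(R0)/T = ln(0.6578)/1.70797… = -0.24524… → -0.245

-0.245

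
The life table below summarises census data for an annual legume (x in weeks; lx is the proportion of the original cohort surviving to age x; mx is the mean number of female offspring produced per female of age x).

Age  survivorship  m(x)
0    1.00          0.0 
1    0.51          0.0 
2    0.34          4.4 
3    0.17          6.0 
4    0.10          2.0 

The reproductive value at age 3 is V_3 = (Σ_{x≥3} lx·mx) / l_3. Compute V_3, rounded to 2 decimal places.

7.18

lx·mx for x ≥ 3: 1.02, 0.2 → sum = 1.22
V_3 = 1.22 / l_3 = 1.22 / 0.17 = 7.176471… → 7.18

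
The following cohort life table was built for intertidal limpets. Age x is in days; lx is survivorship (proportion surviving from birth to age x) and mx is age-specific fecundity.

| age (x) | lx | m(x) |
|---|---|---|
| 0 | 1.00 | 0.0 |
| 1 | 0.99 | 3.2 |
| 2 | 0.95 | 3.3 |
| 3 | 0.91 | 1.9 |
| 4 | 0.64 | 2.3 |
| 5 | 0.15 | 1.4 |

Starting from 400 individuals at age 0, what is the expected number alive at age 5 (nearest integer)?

Expected survivors = N0 · l_5 = 400 × 0.15 = 60 → 60

60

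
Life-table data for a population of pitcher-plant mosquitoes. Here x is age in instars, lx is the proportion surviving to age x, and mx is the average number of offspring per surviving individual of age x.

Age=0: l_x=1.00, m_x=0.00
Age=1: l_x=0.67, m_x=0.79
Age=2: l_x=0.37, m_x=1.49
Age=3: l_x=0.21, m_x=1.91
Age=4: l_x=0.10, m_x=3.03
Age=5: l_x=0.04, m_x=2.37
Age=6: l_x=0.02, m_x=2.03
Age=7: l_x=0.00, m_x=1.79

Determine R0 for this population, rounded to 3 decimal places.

1.920

lx·mx by age: 0, 0.5293, 0.5513, 0.4011, 0.303, 0.0948, 0.0406, 0
R0 = Σ lx·mx = 1.9201 → 1.920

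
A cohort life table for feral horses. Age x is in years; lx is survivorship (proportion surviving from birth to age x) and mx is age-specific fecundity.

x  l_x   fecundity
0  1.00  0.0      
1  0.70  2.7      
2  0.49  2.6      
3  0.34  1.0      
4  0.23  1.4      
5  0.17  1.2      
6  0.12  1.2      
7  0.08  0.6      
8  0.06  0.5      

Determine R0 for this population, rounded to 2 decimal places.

lx·mx by age: 0, 1.89, 1.274, 0.34, 0.322, 0.204, 0.144, 0.048, 0.03
R0 = Σ lx·mx = 4.252 → 4.25

4.25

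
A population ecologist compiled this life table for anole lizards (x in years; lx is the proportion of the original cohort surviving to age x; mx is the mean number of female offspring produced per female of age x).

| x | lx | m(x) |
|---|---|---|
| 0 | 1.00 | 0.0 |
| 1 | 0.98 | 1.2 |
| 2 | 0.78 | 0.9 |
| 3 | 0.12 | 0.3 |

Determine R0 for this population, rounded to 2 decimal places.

lx·mx by age: 0, 1.176, 0.702, 0.036
R0 = Σ lx·mx = 1.914 → 1.91

1.91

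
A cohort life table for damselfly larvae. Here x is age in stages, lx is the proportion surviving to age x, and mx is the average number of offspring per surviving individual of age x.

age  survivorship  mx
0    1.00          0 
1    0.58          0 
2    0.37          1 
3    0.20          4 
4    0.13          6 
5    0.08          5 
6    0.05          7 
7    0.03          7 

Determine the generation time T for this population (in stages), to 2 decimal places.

4.07

lx·mx: 0, 0, 0.37, 0.8, 0.78, 0.4, 0.35, 0.21 → R0 = 2.91
x·lx·mx: 0, 0, 0.74, 2.4, 3.12, 2, 2.1, 1.47 → Σ = 11.83
T = 11.83 / 2.91 = 4.065292… → 4.07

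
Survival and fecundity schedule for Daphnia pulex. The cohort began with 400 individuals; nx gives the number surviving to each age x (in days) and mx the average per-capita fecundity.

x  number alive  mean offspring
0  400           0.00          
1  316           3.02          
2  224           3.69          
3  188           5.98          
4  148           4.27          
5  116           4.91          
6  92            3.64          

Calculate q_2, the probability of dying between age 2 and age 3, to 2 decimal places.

lx = nx/n0 = nx/400: 1, 0.79, 0.56, 0.47, 0.37, 0.29, 0.23
q_2 = (l_2 − l_3) / l_2 = (0.56 − 0.47) / 0.56
     = 0.09 / 0.56 = 0.160714… → 0.16

0.16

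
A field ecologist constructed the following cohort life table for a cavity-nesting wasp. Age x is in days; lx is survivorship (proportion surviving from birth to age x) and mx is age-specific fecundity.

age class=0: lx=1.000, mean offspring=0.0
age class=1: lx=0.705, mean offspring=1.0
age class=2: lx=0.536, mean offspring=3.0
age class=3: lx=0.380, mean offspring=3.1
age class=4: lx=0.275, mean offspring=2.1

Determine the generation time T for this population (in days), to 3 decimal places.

2.400

lx·mx: 0, 0.705, 1.608, 1.178, 0.5775 → R0 = 4.0685
x·lx·mx: 0, 0.705, 3.216, 3.534, 2.31 → Σ = 9.765
T = 9.765 / 4.0685 = 2.400147… → 2.400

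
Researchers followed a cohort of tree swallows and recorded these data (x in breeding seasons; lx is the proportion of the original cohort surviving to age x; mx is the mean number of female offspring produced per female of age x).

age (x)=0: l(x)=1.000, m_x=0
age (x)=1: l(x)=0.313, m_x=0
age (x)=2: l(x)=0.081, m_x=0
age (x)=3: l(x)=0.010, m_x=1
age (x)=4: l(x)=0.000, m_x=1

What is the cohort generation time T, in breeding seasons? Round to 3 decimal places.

3.000

lx·mx: 0, 0, 0, 0.01, 0 → R0 = 0.01
x·lx·mx: 0, 0, 0, 0.03, 0 → Σ = 0.03
T = 0.03 / 0.01 = 3 → 3.000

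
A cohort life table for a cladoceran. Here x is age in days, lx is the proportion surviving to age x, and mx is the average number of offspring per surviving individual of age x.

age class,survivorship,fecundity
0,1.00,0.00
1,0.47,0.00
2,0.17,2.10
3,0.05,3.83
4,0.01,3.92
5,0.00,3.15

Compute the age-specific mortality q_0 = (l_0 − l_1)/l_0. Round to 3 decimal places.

q_0 = (l_0 − l_1) / l_0 = (1 − 0.47) / 1
     = 0.53 / 1 = 0.53 → 0.530

0.530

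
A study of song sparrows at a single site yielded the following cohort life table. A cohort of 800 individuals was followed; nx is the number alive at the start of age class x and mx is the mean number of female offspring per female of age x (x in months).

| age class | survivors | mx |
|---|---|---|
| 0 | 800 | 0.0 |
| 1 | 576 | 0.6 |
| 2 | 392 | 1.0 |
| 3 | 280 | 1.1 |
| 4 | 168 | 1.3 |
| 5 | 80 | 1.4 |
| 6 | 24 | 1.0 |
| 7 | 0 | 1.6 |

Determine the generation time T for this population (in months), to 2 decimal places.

2.59

lx = nx/n0 = nx/800: 1, 0.72, 0.49, 0.35, 0.21, 0.1, 0.03, 0
lx·mx: 0, 0.432, 0.49, 0.385, 0.273, 0.14, 0.03, 0 → R0 = 1.75
x·lx·mx: 0, 0.432, 0.98, 1.155, 1.092, 0.7, 0.18, 0 → Σ = 4.539
T = 4.539 / 1.75 = 2.593714… → 2.59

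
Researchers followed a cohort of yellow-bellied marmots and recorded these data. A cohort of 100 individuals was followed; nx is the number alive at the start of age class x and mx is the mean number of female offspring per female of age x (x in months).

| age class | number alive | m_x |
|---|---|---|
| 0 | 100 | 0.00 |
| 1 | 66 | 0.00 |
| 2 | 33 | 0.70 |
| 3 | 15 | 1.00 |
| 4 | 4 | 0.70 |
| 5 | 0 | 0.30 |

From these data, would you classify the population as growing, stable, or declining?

lx = nx/n0 = nx/100: 1, 0.66, 0.33, 0.15, 0.04, 0
R0 = Σ lx·mx = 0 + 0 + 0.231 + 0.15 + 0.028 + 0 = 0.409
R0 < 1, so the population is declining.

declining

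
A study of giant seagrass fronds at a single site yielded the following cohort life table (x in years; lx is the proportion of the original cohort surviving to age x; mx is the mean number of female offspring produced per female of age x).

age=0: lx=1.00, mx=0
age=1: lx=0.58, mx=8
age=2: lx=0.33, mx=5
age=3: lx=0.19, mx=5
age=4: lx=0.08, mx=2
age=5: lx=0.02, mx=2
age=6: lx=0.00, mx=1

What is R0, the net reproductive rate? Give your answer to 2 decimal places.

7.44

lx·mx by age: 0, 4.64, 1.65, 0.95, 0.16, 0.04, 0
R0 = Σ lx·mx = 7.44 → 7.44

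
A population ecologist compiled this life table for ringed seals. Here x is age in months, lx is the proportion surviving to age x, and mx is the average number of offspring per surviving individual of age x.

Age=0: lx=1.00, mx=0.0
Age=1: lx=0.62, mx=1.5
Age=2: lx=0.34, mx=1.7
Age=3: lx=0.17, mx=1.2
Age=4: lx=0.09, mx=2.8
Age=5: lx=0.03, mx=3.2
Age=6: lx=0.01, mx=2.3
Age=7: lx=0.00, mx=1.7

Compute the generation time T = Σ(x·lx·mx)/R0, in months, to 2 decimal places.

2.08

lx·mx: 0, 0.93, 0.578, 0.204, 0.252, 0.096, 0.023, 0 → R0 = 2.083
x·lx·mx: 0, 0.93, 1.156, 0.612, 1.008, 0.48, 0.138, 0 → Σ = 4.324
T = 4.324 / 2.083 = 2.075852… → 2.08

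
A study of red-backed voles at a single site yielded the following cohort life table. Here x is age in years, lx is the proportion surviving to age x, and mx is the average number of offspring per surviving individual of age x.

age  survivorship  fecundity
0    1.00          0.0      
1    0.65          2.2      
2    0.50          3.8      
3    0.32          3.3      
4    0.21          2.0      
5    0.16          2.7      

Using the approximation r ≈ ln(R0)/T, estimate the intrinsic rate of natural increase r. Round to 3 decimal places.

0.709

R0 = Σ lx·mx = 0 + 1.43 + 1.9 + 1.056 + 0.42 + 0.432 = 5.238
Σ x·lx·mx = 12.238; T = 12.238/5.238 = 2.33639…
r ≈ ln(R0)/T = ln(5.238)/2.33639… = 0.70876… → 0.709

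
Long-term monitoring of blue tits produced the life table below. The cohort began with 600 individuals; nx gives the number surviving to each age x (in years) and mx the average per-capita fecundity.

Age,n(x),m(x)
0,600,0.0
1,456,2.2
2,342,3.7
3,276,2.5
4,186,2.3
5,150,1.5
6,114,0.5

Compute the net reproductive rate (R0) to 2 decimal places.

lx = nx/n0 = nx/600: 1, 0.76, 0.57, 0.46, 0.31, 0.25, 0.19
lx·mx by age: 0, 1.672, 2.109, 1.15, 0.713, 0.375, 0.095
R0 = Σ lx·mx = 6.114 → 6.11

6.11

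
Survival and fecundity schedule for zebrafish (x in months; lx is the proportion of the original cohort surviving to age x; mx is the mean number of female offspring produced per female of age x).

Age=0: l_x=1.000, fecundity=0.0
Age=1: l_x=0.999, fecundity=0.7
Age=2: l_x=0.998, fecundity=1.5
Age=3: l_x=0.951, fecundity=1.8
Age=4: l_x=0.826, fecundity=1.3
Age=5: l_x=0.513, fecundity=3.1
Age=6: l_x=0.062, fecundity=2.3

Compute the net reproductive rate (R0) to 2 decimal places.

lx·mx by age: 0, 0.6993, 1.497, 1.7118, 1.0738, 1.5903, 0.1426
R0 = Σ lx·mx = 6.7148 → 6.71

6.71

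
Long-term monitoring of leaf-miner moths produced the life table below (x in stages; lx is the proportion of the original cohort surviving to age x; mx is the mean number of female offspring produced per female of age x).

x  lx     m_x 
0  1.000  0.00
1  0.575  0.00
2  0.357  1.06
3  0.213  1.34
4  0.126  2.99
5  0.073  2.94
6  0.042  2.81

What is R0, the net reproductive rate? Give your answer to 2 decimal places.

lx·mx by age: 0, 0, 0.37842, 0.28542, 0.37674, 0.21462, 0.11802
R0 = Σ lx·mx = 1.37322 → 1.37

1.37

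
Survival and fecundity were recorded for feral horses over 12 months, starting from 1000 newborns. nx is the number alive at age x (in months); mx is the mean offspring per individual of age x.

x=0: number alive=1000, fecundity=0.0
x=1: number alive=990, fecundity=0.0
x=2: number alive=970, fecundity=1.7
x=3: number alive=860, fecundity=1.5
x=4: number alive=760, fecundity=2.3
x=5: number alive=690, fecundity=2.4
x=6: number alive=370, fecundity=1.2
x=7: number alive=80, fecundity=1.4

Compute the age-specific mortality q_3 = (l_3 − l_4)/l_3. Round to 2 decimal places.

0.12

lx = nx/n0 = nx/1000: 1, 0.99, 0.97, 0.86, 0.76, 0.69, 0.37, 0.08
q_3 = (l_3 − l_4) / l_3 = (0.86 − 0.76) / 0.86
     = 0.1 / 0.86 = 0.116279… → 0.12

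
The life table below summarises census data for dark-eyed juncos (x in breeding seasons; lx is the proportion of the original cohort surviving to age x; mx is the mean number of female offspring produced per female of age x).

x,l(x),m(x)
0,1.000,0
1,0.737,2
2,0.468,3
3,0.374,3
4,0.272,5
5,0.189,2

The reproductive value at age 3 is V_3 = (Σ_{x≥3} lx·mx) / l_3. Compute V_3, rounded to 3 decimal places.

lx·mx for x ≥ 3: 1.122, 1.36, 0.378 → sum = 2.86
V_3 = 2.86 / l_3 = 2.86 / 0.374 = 7.647059… → 7.647

7.647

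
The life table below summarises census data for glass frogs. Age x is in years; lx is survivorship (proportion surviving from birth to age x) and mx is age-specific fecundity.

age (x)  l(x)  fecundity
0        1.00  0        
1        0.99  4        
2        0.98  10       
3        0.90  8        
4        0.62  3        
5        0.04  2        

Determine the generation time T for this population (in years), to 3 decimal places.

lx·mx: 0, 3.96, 9.8, 7.2, 1.86, 0.08 → R0 = 22.9
x·lx·mx: 0, 3.96, 19.6, 21.6, 7.44, 0.4 → Σ = 53
T = 53 / 22.9 = 2.31441… → 2.314

2.314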